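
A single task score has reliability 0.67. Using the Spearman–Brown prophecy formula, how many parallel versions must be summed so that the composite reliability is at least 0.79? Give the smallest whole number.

2

k ≥ ρ*(1−ρ₁)/(ρ₁(1−ρ*)) = 0.79·0.33 / (0.67·0.21) = 1.853.
Smallest integer k = 2.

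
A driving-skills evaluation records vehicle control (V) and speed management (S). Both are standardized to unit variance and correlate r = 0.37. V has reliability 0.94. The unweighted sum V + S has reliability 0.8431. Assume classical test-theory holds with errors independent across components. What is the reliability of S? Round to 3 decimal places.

0.630

Var(V+S) = 2 + 2·0.37 = 2.740.
True-score variance = ρ_V + ρ_S + 2·0.37, so 0.8431 = (0.94 + ρ_S + 0.74) / 2.740.
ρ_S = 0.8431·2.740 − 0.94 − 0.74 = 0.630.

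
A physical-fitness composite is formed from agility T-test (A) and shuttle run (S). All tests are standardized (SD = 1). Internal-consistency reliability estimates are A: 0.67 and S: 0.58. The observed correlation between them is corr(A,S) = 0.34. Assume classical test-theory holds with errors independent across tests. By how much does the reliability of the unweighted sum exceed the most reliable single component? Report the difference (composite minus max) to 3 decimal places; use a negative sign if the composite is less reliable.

Var(sum) = 2 + 0.68 = 2.68; true-score variance = 1.25 + 0.68 = 1.93; composite reliability = 0.7201.
Max component reliability = 0.6700.
Difference = 0.7201 − 0.6700 = 0.050.

0.050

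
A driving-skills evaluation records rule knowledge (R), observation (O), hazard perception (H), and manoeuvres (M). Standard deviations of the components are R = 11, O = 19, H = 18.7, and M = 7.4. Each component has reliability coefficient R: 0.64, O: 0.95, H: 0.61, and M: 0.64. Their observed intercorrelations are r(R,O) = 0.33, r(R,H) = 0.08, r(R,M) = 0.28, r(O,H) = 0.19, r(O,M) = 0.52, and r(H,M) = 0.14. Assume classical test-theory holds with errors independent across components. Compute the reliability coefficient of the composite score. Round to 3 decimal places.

Var(R+O+H+M) = 11² + 19² + 18.7² + 7.4² + 2·[11·19·0.33 + 11·18.7·0.08 + 11·7.4·0.28 + 19·18.7·0.19 + 19·7.4·0.52 + 18.7·7.4·0.14] = 886.45 + 536.42 = 1422.87.
With uncorrelated errors the cross-covariances are all true-score covariance, so they carry over unchanged; only the diagonal terms shrink to ρᵢσᵢ².
True-score variance = [11²·0.64 + 19²·0.95 + 18.7²·0.61 + 7.4²·0.64] + 536.42 = 668.747 + 536.42 = 1205.17.
Reliability = 1205.17 / 1422.87 = 0.847.

0.847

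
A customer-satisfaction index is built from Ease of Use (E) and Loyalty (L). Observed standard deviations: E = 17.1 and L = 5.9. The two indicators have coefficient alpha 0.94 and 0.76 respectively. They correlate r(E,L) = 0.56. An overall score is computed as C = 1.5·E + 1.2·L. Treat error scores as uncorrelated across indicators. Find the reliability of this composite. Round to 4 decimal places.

0.9435

Var(C) = 1.5²·17.1² + 1.2²·5.9² + 2·[1.8·17.1·5.9·0.56] = 708.049 + 203.394 = 911.443.
Because errors are independent across components, Cov(Tᵢ,Tⱼ) = Cov(Xᵢ,Xⱼ); the off-diagonal part of the true-score variance is the same as above.
True-score variance = [1.5²·17.1²·0.94 + 1.2²·5.9²·0.76] + 203.394 = 656.543 + 203.394 = 859.937.
Reliability = 859.937 / 911.443 = 0.9435.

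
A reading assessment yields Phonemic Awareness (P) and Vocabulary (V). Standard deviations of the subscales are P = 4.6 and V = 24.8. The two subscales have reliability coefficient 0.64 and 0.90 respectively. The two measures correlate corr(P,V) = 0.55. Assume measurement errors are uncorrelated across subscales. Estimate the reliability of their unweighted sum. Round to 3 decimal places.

0.909

Var(P+V) = 4.6² + 24.8² + 2·[4.6·24.8·0.55] = 636.2 + 125.488 = 761.688.
Because errors are independent across components, Cov(Tᵢ,Tⱼ) = Cov(Xᵢ,Xⱼ); the off-diagonal part of the true-score variance is the same as above.
True-score variance = [4.6²·0.64 + 24.8²·0.90] + 125.488 = 567.078 + 125.488 = 692.566.
Reliability = 692.566 / 761.688 = 0.909.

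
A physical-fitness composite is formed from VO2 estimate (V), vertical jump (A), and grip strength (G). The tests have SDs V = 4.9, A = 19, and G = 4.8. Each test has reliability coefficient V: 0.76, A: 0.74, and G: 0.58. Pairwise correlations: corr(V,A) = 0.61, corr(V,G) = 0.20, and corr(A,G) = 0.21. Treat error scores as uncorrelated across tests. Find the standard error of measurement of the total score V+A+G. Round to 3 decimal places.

10.455

Var(total) = 408.05 + 161.294 = 569.344.
True-score variance = 298.751 + 161.294 = 460.045, so reliability = 0.8080.
Error variance = 569.344 − 460.045 = 109.299; SEM = √109.299 = 10.455.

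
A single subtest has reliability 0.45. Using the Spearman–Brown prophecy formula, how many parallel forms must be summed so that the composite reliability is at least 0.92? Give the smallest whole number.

15

k ≥ ρ*(1−ρ₁)/(ρ₁(1−ρ*)) = 0.92·0.55 / (0.45·0.08) = 14.056.
Smallest integer k = 15.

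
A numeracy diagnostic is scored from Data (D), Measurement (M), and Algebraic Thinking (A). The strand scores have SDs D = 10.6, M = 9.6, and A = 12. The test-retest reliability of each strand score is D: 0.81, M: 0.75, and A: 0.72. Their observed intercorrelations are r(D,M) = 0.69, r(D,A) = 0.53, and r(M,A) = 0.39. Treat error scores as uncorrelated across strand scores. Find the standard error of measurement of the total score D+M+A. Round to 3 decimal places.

Var(total) = 348.52 + 365.117 = 713.637.
True-score variance = 263.812 + 365.117 = 628.928, so reliability = 0.8813.
Error variance = 713.637 − 628.928 = 84.7084; SEM = √84.7084 = 9.204.

9.204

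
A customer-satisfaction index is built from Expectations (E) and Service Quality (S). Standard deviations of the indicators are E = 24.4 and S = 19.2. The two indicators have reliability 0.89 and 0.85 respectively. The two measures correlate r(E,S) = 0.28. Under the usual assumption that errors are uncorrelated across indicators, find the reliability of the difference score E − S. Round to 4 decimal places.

0.8279

Var(E−S) = 24.4² + 19.2² − 2·24.4·19.2·0.28 = 964 − 262.349 = 701.651.
Under uncorrelated errors the observed covariances equal the true-score covariances, so only the own-variance terms attenuate.
True-score variance = [24.4²·0.89 + 19.2²·0.85] − 262.349 = 843.214 − 262.349 = 580.866.
Reliability = 580.866 / 701.651 = 0.8279.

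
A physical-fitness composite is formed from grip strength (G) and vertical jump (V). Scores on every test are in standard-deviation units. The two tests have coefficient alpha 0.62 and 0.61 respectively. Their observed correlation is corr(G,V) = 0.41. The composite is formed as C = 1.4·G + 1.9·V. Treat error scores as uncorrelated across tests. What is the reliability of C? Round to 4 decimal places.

0.7223

Var(C) = 1.4² + 1.9² + 2·[2.66·0.41] = 5.57 + 2.1812 = 7.7512.
Because errors are independent across components, Cov(Tᵢ,Tⱼ) = Cov(Xᵢ,Xⱼ); the off-diagonal part of the true-score variance is the same as above.
True-score variance = [1.4²·0.62 + 1.9²·0.61] + 2.1812 = 3.4173 + 2.1812 = 5.5985.
Reliability = 5.5985 / 7.7512 = 0.7223.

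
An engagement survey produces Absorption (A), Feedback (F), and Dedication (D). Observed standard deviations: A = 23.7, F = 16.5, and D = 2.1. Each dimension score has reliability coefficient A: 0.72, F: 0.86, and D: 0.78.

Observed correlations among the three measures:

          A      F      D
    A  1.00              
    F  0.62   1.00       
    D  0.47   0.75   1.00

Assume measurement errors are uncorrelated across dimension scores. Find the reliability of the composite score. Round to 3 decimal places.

Var(A+F+D) = 23.7² + 16.5² + 2.1² + 2·[23.7·16.5·0.62 + 23.7·2.1·0.47 + 16.5·2.1·0.75] = 838.35 + 583.661 = 1422.01.
Under uncorrelated errors the observed covariances equal the true-score covariances, so only the own-variance terms attenuate.
True-score variance = [23.7²·0.72 + 16.5²·0.86 + 2.1²·0.78] + 583.661 = 641.992 + 583.661 = 1225.65.
Reliability = 1225.65 / 1422.01 = 0.862.

0.862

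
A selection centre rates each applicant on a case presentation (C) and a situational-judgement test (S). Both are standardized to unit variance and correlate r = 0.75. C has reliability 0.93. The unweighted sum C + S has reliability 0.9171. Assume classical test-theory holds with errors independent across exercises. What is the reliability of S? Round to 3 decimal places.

Var(C+S) = 2 + 2·0.75 = 3.500.
True-score variance = ρ_C + ρ_S + 2·0.75, so 0.9171 = (0.93 + ρ_S + 1.50) / 3.500.
ρ_S = 0.9171·3.500 − 0.93 − 1.50 = 0.780.

0.780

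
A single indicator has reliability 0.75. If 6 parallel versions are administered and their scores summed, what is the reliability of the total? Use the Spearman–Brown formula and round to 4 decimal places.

ρ_k = kρ / (1 + (k−1)ρ) = 6·0.75 / (1 + 5·0.75) = 4.500 / 4.750 = 0.9474.

0.9474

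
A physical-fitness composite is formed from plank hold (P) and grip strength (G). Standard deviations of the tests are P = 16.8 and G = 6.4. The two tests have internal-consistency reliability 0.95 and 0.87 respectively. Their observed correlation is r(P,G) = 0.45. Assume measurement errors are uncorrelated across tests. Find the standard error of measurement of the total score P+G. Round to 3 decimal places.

4.409

Var(total) = 323.2 + 96.768 = 419.968.
True-score variance = 303.763 + 96.768 = 400.531, so reliability = 0.9537.
Error variance = 419.968 − 400.531 = 19.4368; SEM = √19.4368 = 4.409.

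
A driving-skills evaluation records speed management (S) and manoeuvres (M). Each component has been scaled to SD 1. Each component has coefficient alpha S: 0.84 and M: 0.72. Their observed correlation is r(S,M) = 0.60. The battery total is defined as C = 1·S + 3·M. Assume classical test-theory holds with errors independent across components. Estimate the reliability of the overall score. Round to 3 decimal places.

Var(C) = 1 + 3² + 2·[3·0.60] = 10 + 3.6 = 13.6.
With uncorrelated errors the cross-covariances are all true-score covariance, so they carry over unchanged; only the diagonal terms shrink to ρᵢσᵢ².
True-score variance = [0.84 + 3²·0.72] + 3.6 = 7.32 + 3.6 = 10.92.
Reliability = 10.92 / 13.6 = 0.803.

0.803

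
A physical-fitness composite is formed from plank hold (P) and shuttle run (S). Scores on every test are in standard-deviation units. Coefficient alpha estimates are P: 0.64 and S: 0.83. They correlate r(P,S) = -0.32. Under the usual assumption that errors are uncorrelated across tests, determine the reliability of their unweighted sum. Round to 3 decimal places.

0.610

Var(P+S) = 2 + 2·[(-0.32)] = 2 − 0.64 = 1.36.
Under uncorrelated errors the observed covariances equal the true-score covariances, so only the own-variance terms attenuate.
True-score variance = [0.64 + 0.83] − 0.64 = 1.47 − 0.64 = 0.83.
Reliability = 0.83 / 1.36 = 0.610.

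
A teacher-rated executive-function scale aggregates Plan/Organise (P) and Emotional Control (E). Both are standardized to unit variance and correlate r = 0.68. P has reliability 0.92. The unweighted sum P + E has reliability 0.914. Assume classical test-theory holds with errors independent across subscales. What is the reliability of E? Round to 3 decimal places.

0.791

Var(P+E) = 2 + 2·0.68 = 3.360.
True-score variance = ρ_P + ρ_E + 2·0.68, so 0.914 = (0.92 + ρ_E + 1.36) / 3.360.
ρ_E = 0.914·3.360 − 0.92 − 1.36 = 0.791.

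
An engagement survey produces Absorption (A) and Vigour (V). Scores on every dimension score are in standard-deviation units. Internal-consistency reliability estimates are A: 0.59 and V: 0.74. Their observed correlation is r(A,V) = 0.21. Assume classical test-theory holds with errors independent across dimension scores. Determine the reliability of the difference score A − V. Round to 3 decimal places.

0.576

Var(A−V) = 1 + 1 − 2·0.21 = 2 − 0.42 = 1.58.
With uncorrelated errors the cross-covariances are all true-score covariance, so they carry over unchanged; only the diagonal terms shrink to ρᵢσᵢ².
True-score variance = [0.59 + 0.74] − 0.42 = 1.33 − 0.42 = 0.91.
Reliability = 0.91 / 1.58 = 0.576.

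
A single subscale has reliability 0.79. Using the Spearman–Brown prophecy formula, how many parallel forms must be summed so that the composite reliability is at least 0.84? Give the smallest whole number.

2

k ≥ ρ*(1−ρ₁)/(ρ₁(1−ρ*)) = 0.84·0.21 / (0.79·0.16) = 1.396.
Smallest integer k = 2.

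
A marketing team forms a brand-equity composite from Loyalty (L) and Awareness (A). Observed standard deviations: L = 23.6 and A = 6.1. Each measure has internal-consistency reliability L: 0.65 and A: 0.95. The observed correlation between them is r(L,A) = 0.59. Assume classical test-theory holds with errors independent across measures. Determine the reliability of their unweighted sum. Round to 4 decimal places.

Var(L+A) = 23.6² + 6.1² + 2·[23.6·6.1·0.59] = 594.17 + 169.873 = 764.043.
Under uncorrelated errors the observed covariances equal the true-score covariances, so only the own-variance terms attenuate.
True-score variance = [23.6²·0.65 + 6.1²·0.95] + 169.873 = 397.374 + 169.873 = 567.246.
Reliability = 567.246 / 764.043 = 0.7424.

0.7424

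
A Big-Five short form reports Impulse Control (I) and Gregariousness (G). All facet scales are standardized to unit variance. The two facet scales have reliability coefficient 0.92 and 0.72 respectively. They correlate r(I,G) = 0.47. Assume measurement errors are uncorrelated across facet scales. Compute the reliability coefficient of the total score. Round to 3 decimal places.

0.878

Var(I+G) = 2 + 2·[0.47] = 2 + 0.94 = 2.94.
With uncorrelated errors the cross-covariances are all true-score covariance, so they carry over unchanged; only the diagonal terms shrink to ρᵢσᵢ².
True-score variance = [0.92 + 0.72] + 0.94 = 1.64 + 0.94 = 2.58.
Reliability = 2.58 / 2.94 = 0.878.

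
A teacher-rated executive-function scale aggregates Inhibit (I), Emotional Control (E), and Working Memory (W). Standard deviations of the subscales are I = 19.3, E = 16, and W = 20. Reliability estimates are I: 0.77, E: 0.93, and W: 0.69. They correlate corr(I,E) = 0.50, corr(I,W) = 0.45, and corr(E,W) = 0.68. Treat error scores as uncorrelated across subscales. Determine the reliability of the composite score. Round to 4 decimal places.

Var(I+E+W) = 19.3² + 16² + 20² + 2·[19.3·16·0.50 + 19.3·20·0.45 + 16·20·0.68] = 1028.49 + 1091.4 = 2119.89.
With uncorrelated errors the cross-covariances are all true-score covariance, so they carry over unchanged; only the diagonal terms shrink to ρᵢσᵢ².
True-score variance = [19.3²·0.77 + 16²·0.93 + 20²·0.69] + 1091.4 = 800.897 + 1091.4 = 1892.3.
Reliability = 1892.3 / 2119.89 = 0.8926.

0.8926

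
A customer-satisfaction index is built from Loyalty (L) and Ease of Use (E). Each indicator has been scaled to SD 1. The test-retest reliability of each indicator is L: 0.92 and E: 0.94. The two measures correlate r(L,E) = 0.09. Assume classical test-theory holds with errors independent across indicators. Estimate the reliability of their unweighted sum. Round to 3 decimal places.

0.936

Var(L+E) = 2 + 2·[0.09] = 2 + 0.18 = 2.18.
With uncorrelated errors the cross-covariances are all true-score covariance, so they carry over unchanged; only the diagonal terms shrink to ρᵢσᵢ².
True-score variance = [0.92 + 0.94] + 0.18 = 1.86 + 0.18 = 2.04.
Reliability = 2.04 / 2.18 = 0.936.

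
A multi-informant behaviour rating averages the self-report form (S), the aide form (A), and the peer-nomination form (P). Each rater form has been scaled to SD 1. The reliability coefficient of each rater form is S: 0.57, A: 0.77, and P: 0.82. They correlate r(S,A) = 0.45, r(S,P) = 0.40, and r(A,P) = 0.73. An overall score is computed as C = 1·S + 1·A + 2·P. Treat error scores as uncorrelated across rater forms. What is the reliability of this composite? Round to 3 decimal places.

0.879

Var(C) = 1 + 1 + 2² + 2·[0.45 + 2·0.40 + 2·0.73] = 6 + 5.42 = 11.42.
With uncorrelated errors the cross-covariances are all true-score covariance, so they carry over unchanged; only the diagonal terms shrink to ρᵢσᵢ².
True-score variance = [0.57 + 0.77 + 2²·0.82] + 5.42 = 4.62 + 5.42 = 10.04.
Reliability = 10.04 / 11.42 = 0.879.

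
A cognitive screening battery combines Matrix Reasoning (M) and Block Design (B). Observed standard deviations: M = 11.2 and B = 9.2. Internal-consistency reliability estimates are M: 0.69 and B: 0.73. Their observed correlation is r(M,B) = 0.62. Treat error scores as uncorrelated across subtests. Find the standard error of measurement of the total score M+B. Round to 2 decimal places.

7.86

Var(total) = 210.08 + 127.77 = 337.85.
True-score variance = 148.341 + 127.77 = 276.11, so reliability = 0.8173.
Error variance = 337.85 − 276.11 = 61.7392; SEM = √61.7392 = 7.86.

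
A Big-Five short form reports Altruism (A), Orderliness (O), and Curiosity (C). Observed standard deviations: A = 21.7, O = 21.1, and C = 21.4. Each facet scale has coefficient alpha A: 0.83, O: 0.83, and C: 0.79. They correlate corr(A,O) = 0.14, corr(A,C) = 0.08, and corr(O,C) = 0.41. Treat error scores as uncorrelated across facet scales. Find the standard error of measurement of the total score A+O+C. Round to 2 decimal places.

Var(total) = 1374.06 + 572.767 = 1946.83.
True-score variance = 1122.15 + 572.767 = 1694.92, so reliability = 0.8706.
Error variance = 1946.83 − 1694.92 = 251.909; SEM = √251.909 = 15.87.

15.87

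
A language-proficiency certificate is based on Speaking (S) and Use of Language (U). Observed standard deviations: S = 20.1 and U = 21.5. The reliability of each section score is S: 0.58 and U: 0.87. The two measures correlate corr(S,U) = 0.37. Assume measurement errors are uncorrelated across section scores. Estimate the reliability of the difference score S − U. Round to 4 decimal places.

0.5795

Var(S−U) = 20.1² + 21.5² − 2·20.1·21.5·0.37 = 866.26 − 319.791 = 546.469.
With uncorrelated errors the cross-covariances are all true-score covariance, so they carry over unchanged; only the diagonal terms shrink to ρᵢσᵢ².
True-score variance = [20.1²·0.58 + 21.5²·0.87] − 319.791 = 636.483 − 319.791 = 316.692.
Reliability = 316.692 / 546.469 = 0.5795.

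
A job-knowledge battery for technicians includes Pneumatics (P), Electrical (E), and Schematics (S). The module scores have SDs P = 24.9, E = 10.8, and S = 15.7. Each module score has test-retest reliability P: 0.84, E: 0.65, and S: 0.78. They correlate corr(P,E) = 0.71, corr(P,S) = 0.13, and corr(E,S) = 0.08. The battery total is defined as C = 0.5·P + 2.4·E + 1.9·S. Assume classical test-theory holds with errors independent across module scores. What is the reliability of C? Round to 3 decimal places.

0.810

Var(C) = 0.5²·24.9² + 2.4²·10.8² + 1.9²·15.7² + 2·[1.2·24.9·10.8·0.71 + 0.95·24.9·15.7·0.13 + 4.56·10.8·15.7·0.08] = 1716.68 + 678.51 = 2395.19.
Under uncorrelated errors the observed covariances equal the true-score covariances, so only the own-variance terms attenuate.
True-score variance = [0.5²·24.9²·0.84 + 2.4²·10.8²·0.65 + 1.9²·15.7²·0.78] + 678.51 = 1260.97 + 678.51 = 1939.48.
Reliability = 1939.48 / 2395.19 = 0.810.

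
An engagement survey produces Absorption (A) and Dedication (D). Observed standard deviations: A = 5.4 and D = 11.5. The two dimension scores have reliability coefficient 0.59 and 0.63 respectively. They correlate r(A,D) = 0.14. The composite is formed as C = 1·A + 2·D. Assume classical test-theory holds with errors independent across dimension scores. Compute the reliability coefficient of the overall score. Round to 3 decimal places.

Var(C) = 5.4² + 2²·11.5² + 2·[2·5.4·11.5·0.14] = 558.16 + 34.776 = 592.936.
Under uncorrelated errors the observed covariances equal the true-score covariances, so only the own-variance terms attenuate.
True-score variance = [5.4²·0.59 + 2²·11.5²·0.63] + 34.776 = 350.474 + 34.776 = 385.25.
Reliability = 385.25 / 592.936 = 0.650.

0.650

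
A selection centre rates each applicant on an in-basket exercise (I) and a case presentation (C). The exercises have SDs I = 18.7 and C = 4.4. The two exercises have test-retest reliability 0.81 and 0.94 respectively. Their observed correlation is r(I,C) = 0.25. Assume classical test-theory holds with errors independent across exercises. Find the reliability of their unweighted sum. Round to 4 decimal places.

Var(I+C) = 18.7² + 4.4² + 2·[18.7·4.4·0.25] = 369.05 + 41.14 = 410.19.
Under uncorrelated errors the observed covariances equal the true-score covariances, so only the own-variance terms attenuate.
True-score variance = [18.7²·0.81 + 4.4²·0.94] + 41.14 = 301.447 + 41.14 = 342.587.
Reliability = 342.587 / 410.19 = 0.8352.

0.8352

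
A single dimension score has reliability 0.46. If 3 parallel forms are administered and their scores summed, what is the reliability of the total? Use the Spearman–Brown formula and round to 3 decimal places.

0.719

ρ_k = kρ / (1 + (k−1)ρ) = 3·0.46 / (1 + 2·0.46) = 1.380 / 1.920 = 0.719.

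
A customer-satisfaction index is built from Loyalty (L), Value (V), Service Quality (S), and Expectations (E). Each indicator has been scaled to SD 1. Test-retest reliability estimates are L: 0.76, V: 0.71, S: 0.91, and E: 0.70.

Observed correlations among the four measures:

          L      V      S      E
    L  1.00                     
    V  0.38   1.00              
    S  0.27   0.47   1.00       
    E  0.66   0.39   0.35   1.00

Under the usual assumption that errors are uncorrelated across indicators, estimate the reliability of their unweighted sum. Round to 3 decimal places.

0.898

Var(L+V+S+E) = 4 + 2·[0.38 + 0.27 + 0.66 + 0.47 + 0.39 + 0.35] = 4 + 5.04 = 9.04.
Because errors are independent across components, Cov(Tᵢ,Tⱼ) = Cov(Xᵢ,Xⱼ); the off-diagonal part of the true-score variance is the same as above.
True-score variance = [0.76 + 0.71 + 0.91 + 0.70] + 5.04 = 3.08 + 5.04 = 8.12.
Reliability = 8.12 / 9.04 = 0.898.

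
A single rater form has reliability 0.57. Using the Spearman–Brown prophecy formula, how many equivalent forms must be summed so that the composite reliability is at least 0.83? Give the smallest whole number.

4

k ≥ ρ*(1−ρ₁)/(ρ₁(1−ρ*)) = 0.83·0.43 / (0.57·0.17) = 3.683.
Smallest integer k = 4.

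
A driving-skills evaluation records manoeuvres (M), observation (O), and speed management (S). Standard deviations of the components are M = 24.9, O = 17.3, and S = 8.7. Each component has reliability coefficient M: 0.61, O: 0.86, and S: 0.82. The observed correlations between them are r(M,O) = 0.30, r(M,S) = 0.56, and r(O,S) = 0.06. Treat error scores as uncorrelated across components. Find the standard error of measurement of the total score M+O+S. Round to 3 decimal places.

Var(total) = 994.99 + 519.149 = 1514.14.
True-score variance = 697.661 + 519.149 = 1216.81, so reliability = 0.8036.
Error variance = 1514.14 − 1216.81 = 297.329; SEM = √297.329 = 17.243.

17.243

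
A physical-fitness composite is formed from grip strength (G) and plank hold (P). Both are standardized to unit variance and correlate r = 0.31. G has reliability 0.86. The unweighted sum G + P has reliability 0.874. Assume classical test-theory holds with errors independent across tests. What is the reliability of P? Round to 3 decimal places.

Var(G+P) = 2 + 2·0.31 = 2.620.
True-score variance = ρ_G + ρ_P + 2·0.31, so 0.874 = (0.86 + ρ_P + 0.62) / 2.620.
ρ_P = 0.874·2.620 − 0.86 − 0.62 = 0.810.

0.810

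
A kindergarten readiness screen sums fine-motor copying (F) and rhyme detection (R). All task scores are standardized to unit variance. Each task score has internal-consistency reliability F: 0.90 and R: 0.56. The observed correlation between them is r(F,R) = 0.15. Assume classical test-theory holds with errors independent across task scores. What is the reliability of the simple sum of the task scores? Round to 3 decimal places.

Var(F+R) = 2 + 2·[0.15] = 2 + 0.3 = 2.3.
With uncorrelated errors the cross-covariances are all true-score covariance, so they carry over unchanged; only the diagonal terms shrink to ρᵢσᵢ².
True-score variance = [0.90 + 0.56] + 0.3 = 1.46 + 0.3 = 1.76.
Reliability = 1.76 / 2.3 = 0.765.

0.765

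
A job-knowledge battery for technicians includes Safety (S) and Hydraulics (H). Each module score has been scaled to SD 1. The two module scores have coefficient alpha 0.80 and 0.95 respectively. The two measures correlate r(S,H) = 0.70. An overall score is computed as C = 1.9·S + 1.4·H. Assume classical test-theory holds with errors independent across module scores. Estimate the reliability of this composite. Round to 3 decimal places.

Var(C) = 1.9² + 1.4² + 2·[2.66·0.70] = 5.57 + 3.724 = 9.294.
Because errors are independent across components, Cov(Tᵢ,Tⱼ) = Cov(Xᵢ,Xⱼ); the off-diagonal part of the true-score variance is the same as above.
True-score variance = [1.9²·0.80 + 1.4²·0.95] + 3.724 = 4.75 + 3.724 = 8.474.
Reliability = 8.474 / 9.294 = 0.912.

0.912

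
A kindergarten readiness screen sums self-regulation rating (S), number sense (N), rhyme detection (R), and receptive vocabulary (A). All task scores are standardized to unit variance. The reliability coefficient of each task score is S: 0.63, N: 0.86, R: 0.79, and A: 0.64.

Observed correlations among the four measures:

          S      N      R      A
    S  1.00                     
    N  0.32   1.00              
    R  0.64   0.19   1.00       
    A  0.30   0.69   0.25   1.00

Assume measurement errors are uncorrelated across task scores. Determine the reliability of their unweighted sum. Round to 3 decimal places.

Var(S+N+R+A) = 4 + 2·[0.32 + 0.64 + 0.30 + 0.19 + 0.69 + 0.25] = 4 + 4.78 = 8.78.
Because errors are independent across components, Cov(Tᵢ,Tⱼ) = Cov(Xᵢ,Xⱼ); the off-diagonal part of the true-score variance is the same as above.
True-score variance = [0.63 + 0.86 + 0.79 + 0.64] + 4.78 = 2.92 + 4.78 = 7.7.
Reliability = 7.7 / 8.78 = 0.877.

0.877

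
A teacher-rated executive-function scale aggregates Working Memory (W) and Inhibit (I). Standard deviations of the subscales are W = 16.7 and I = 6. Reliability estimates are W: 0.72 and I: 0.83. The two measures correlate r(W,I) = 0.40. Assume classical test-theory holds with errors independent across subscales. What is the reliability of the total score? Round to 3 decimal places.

Var(W+I) = 16.7² + 6² + 2·[16.7·6·0.40] = 314.89 + 80.16 = 395.05.
Under uncorrelated errors the observed covariances equal the true-score covariances, so only the own-variance terms attenuate.
True-score variance = [16.7²·0.72 + 6²·0.83] + 80.16 = 230.681 + 80.16 = 310.841.
Reliability = 310.841 / 395.05 = 0.787.

0.787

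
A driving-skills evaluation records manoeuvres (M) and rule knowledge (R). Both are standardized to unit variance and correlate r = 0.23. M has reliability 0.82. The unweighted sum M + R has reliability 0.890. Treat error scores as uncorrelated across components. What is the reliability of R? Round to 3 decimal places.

Var(M+R) = 2 + 2·0.23 = 2.460.
True-score variance = ρ_M + ρ_R + 2·0.23, so 0.890 = (0.82 + ρ_R + 0.46) / 2.460.
ρ_R = 0.890·2.460 − 0.82 − 0.46 = 0.909.

0.909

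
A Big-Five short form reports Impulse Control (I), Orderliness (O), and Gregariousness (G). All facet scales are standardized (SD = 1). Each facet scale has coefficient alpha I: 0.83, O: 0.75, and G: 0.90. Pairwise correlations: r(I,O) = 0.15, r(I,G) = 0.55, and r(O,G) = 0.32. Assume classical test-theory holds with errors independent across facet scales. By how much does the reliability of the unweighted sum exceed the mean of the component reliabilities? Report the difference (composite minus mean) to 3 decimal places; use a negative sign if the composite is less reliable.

0.070

Var(sum) = 3 + 2.04 = 5.04; true-score variance = 2.48 + 2.04 = 4.52; composite reliability = 0.8968.
Mean component reliability = 0.8267.
Difference = 0.8968 − 0.8267 = 0.070.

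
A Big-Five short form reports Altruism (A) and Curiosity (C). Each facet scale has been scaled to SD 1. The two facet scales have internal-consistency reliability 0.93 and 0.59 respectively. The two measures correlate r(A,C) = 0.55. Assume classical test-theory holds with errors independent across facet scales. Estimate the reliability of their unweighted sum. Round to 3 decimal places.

0.845

Var(A+C) = 2 + 2·[0.55] = 2 + 1.1 = 3.1.
Because errors are independent across components, Cov(Tᵢ,Tⱼ) = Cov(Xᵢ,Xⱼ); the off-diagonal part of the true-score variance is the same as above.
True-score variance = [0.93 + 0.59] + 1.1 = 1.52 + 1.1 = 2.62.
Reliability = 2.62 / 3.1 = 0.845.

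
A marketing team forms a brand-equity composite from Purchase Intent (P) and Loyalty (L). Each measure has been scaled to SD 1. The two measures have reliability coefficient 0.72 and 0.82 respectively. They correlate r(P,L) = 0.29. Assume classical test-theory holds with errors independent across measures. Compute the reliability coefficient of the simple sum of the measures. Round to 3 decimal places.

Var(P+L) = 2 + 2·[0.29] = 2 + 0.58 = 2.58.
Under uncorrelated errors the observed covariances equal the true-score covariances, so only the own-variance terms attenuate.
True-score variance = [0.72 + 0.82] + 0.58 = 1.54 + 0.58 = 2.12.
Reliability = 2.12 / 2.58 = 0.822.

0.822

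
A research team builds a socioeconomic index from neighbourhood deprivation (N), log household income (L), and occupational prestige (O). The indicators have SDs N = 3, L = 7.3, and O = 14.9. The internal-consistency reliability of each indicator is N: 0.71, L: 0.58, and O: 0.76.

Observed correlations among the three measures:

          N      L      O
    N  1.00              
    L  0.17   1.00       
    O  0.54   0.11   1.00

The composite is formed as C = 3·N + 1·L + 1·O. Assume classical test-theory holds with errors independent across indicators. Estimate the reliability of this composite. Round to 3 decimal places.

Var(C) = 3²·3² + 7.3² + 14.9² + 2·[3·3·7.3·0.17 + 3·3·14.9·0.54 + 7.3·14.9·0.11] = 356.3 + 191.095 = 547.395.
With uncorrelated errors the cross-covariances are all true-score covariance, so they carry over unchanged; only the diagonal terms shrink to ρᵢσᵢ².
True-score variance = [3²·3²·0.71 + 7.3²·0.58 + 14.9²·0.76] + 191.095 = 257.146 + 191.095 = 448.241.
Reliability = 448.241 / 547.395 = 0.819.

0.819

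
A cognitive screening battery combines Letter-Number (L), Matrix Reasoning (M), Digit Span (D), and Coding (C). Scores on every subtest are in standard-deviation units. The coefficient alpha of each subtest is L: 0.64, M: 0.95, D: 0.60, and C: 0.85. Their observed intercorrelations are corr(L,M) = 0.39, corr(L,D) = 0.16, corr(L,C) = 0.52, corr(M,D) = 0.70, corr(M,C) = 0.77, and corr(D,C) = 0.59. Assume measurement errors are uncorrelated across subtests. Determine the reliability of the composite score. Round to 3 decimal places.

Var(L+M+D+C) = 4 + 2·[0.39 + 0.16 + 0.52 + 0.70 + 0.77 + 0.59] = 4 + 6.26 = 10.26.
Because errors are independent across components, Cov(Tᵢ,Tⱼ) = Cov(Xᵢ,Xⱼ); the off-diagonal part of the true-score variance is the same as above.
True-score variance = [0.64 + 0.95 + 0.60 + 0.85] + 6.26 = 3.04 + 6.26 = 9.3.
Reliability = 9.3 / 10.26 = 0.906.

0.906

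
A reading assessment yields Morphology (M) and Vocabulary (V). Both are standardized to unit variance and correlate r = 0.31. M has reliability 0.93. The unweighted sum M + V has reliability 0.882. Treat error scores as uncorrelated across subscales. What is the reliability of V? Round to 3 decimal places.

Var(M+V) = 2 + 2·0.31 = 2.620.
True-score variance = ρ_M + ρ_V + 2·0.31, so 0.882 = (0.93 + ρ_V + 0.62) / 2.620.
ρ_V = 0.882·2.620 − 0.93 − 0.62 = 0.761.

0.761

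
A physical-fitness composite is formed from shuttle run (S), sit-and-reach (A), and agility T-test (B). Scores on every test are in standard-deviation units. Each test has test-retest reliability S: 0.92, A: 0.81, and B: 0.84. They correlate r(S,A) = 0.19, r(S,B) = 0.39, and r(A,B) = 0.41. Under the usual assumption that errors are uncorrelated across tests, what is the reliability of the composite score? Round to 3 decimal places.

0.914

Var(S+A+B) = 3 + 2·[0.19 + 0.39 + 0.41] = 3 + 1.98 = 4.98.
Under uncorrelated errors the observed covariances equal the true-score covariances, so only the own-variance terms attenuate.
True-score variance = [0.92 + 0.81 + 0.84] + 1.98 = 2.57 + 1.98 = 4.55.
Reliability = 4.55 / 4.98 = 0.914.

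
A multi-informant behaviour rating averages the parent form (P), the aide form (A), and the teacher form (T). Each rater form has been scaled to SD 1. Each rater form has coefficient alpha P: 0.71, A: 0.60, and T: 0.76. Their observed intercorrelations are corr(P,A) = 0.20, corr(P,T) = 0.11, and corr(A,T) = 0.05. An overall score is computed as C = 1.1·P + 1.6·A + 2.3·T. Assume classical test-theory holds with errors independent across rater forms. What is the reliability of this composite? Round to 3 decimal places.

0.753

Var(C) = 1.1² + 1.6² + 2.3² + 2·[1.76·0.20 + 2.53·0.11 + 3.68·0.05] = 9.06 + 1.6286 = 10.6886.
Because errors are independent across components, Cov(Tᵢ,Tⱼ) = Cov(Xᵢ,Xⱼ); the off-diagonal part of the true-score variance is the same as above.
True-score variance = [1.1²·0.71 + 1.6²·0.60 + 2.3²·0.76] + 1.6286 = 6.4155 + 1.6286 = 8.0441.
Reliability = 8.0441 / 10.6886 = 0.753.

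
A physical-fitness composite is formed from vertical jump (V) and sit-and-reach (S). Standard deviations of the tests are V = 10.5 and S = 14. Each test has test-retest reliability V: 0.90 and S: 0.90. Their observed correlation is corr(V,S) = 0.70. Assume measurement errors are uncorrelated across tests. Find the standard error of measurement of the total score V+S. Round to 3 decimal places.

5.534

Var(total) = 306.25 + 205.8 = 512.05.
True-score variance = 275.625 + 205.8 = 481.425, so reliability = 0.9402.
Error variance = 512.05 − 481.425 = 30.625; SEM = √30.625 = 5.534.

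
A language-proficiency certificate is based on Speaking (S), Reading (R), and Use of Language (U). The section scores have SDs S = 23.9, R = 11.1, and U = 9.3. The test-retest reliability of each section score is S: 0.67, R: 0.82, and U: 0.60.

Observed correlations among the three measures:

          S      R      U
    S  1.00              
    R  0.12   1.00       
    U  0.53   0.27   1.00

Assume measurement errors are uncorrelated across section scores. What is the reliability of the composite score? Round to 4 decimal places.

Var(S+R+U) = 23.9² + 11.1² + 9.3² + 2·[23.9·11.1·0.12 + 23.9·9.3·0.53 + 11.1·9.3·0.27] = 780.91 + 355.02 = 1135.93.
Under uncorrelated errors the observed covariances equal the true-score covariances, so only the own-variance terms attenuate.
True-score variance = [23.9²·0.67 + 11.1²·0.82 + 9.3²·0.60] + 355.02 = 535.637 + 355.02 = 890.657.
Reliability = 890.657 / 1135.93 = 0.7841.

0.7841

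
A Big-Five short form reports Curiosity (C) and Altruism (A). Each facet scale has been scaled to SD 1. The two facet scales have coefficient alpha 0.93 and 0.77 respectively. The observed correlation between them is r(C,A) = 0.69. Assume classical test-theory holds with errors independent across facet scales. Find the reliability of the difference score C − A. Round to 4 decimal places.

0.5161

Var(C−A) = 1 + 1 − 2·0.69 = 2 − 1.38 = 0.62.
Because errors are independent across components, Cov(Tᵢ,Tⱼ) = Cov(Xᵢ,Xⱼ); the off-diagonal part of the true-score variance is the same as above.
True-score variance = [0.93 + 0.77] − 1.38 = 1.7 − 1.38 = 0.32.
Reliability = 0.32 / 0.62 = 0.5161.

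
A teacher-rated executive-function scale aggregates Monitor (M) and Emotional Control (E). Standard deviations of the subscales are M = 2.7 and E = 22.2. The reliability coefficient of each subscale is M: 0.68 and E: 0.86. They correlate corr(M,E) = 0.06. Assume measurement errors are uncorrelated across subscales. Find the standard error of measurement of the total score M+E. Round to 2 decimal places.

Var(total) = 500.13 + 7.1928 = 507.323.
True-score variance = 428.8 + 7.1928 = 435.992, so reliability = 0.8594.
Error variance = 507.323 − 435.992 = 71.3304; SEM = √71.3304 = 8.45.

8.45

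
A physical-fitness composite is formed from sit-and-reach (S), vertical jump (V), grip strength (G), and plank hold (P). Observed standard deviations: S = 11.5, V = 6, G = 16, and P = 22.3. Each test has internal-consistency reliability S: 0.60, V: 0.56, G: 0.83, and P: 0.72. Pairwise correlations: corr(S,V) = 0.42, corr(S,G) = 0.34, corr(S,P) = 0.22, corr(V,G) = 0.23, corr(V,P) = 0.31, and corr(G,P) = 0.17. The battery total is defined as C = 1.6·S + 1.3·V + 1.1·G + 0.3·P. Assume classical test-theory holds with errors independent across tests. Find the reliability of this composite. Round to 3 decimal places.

0.823

Var(C) = 1.6²·11.5² + 1.3²·6² + 1.1²·16² + 0.3²·22.3² + 2·[2.08·11.5·6·0.42 + 1.76·11.5·16·0.34 + 0.48·11.5·22.3·0.22 + 1.43·6·16·0.23 + 0.39·6·22.3·0.31 + 0.33·16·22.3·0.17] = 753.916 + 530.465 = 1284.38.
Because errors are independent across components, Cov(Tᵢ,Tⱼ) = Cov(Xᵢ,Xⱼ); the off-diagonal part of the true-score variance is the same as above.
True-score variance = [1.6²·11.5²·0.60 + 1.3²·6²·0.56 + 1.1²·16²·0.83 + 0.3²·22.3²·0.72] + 530.465 = 526.532 + 530.465 = 1057.
Reliability = 1057 / 1284.38 = 0.823.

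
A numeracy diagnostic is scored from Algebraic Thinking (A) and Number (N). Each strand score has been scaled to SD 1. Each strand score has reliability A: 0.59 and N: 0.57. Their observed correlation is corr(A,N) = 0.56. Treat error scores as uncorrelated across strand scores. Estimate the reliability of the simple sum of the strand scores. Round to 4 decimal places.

Var(A+N) = 2 + 2·[0.56] = 2 + 1.12 = 3.12.
With uncorrelated errors the cross-covariances are all true-score covariance, so they carry over unchanged; only the diagonal terms shrink to ρᵢσᵢ².
True-score variance = [0.59 + 0.57] + 1.12 = 1.16 + 1.12 = 2.28.
Reliability = 2.28 / 3.12 = 0.7308.

0.7308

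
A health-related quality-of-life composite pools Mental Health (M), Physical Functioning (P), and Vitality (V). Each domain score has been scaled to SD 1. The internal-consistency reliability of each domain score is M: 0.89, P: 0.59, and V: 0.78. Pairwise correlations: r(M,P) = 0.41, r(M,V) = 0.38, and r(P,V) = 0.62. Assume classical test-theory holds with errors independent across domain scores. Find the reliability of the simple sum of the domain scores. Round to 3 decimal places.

Var(M+P+V) = 3 + 2·[0.41 + 0.38 + 0.62] = 3 + 2.82 = 5.82.
Under uncorrelated errors the observed covariances equal the true-score covariances, so only the own-variance terms attenuate.
True-score variance = [0.89 + 0.59 + 0.78] + 2.82 = 2.26 + 2.82 = 5.08.
Reliability = 5.08 / 5.82 = 0.873.

0.873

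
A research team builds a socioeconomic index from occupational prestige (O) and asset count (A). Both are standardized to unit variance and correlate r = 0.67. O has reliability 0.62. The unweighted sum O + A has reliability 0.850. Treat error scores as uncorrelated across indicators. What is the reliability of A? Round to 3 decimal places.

Var(O+A) = 2 + 2·0.67 = 3.340.
True-score variance = ρ_O + ρ_A + 2·0.67, so 0.850 = (0.62 + ρ_A + 1.34) / 3.340.
ρ_A = 0.850·3.340 − 0.62 − 1.34 = 0.879.

0.879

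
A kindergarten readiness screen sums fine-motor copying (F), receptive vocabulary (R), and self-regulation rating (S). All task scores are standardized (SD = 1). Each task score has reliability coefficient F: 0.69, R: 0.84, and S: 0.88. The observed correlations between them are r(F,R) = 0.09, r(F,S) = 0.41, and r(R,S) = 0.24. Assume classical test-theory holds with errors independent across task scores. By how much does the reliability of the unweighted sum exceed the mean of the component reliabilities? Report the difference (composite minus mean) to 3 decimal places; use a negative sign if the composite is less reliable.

Var(sum) = 3 + 1.48 = 4.48; true-score variance = 2.41 + 1.48 = 3.89; composite reliability = 0.8683.
Mean component reliability = 0.8033.
Difference = 0.8683 − 0.8033 = 0.065.

0.065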